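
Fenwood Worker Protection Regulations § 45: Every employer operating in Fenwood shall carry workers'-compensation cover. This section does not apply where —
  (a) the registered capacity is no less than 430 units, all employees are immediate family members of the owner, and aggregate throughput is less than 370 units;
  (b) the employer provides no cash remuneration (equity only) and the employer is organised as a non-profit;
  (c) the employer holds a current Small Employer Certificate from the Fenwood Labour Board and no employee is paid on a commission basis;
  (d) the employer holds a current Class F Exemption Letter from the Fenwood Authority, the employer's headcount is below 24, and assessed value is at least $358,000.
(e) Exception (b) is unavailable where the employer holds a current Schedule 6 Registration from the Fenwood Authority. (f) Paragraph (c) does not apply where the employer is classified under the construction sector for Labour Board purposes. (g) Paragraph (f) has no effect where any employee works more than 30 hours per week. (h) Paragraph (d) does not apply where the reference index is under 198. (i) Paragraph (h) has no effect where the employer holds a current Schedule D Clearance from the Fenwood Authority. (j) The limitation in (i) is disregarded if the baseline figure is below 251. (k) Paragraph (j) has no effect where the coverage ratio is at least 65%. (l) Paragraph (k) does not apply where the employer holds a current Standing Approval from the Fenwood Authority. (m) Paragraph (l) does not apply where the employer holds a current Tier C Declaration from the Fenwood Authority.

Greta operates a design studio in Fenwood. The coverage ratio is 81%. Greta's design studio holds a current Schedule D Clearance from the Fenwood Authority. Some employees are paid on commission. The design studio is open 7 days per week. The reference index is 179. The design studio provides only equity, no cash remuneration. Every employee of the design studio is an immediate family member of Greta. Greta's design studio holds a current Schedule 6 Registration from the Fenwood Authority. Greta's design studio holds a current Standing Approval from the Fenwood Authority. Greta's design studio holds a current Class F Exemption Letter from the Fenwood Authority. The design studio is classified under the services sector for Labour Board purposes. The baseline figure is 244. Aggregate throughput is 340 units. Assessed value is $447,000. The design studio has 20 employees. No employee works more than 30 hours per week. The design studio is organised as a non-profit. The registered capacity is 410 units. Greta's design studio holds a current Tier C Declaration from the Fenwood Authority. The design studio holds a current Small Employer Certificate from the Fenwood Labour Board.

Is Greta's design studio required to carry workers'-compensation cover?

Exception (a) requires that the registered capacity is no less than 430 units; but the registered capacity is 410 units, short of 430 units, so (a) is unavailable.
Exception (b) is satisfied on its face — remuneration is equity-only; the employer is a non-profit. However, paragraph (e) must be considered: (e) applies — a current Schedule 6 Registration is held. (b) is therefore removed.
Exception (c) requires that no employee is paid on a commission basis; but some employees are paid on commission, so (c) is unavailable.
Exception (d)'s conditions are all satisfied: a current Class F Exemption Letter is held; the employer's headcount is 20, below the 24 limit; assessed value is $447,000, meeting the $358,000 threshold. As to paragraphs (h)–(m): (h) would limit (d) — the reference index is 179, under the 198 limit — but (i) sets (h) aside: (i) operates against (h): a current Schedule D Clearance is held. (j) is triggered (the baseline figure is 244, below the 251 limit), but yields to (k): (k) operates against (j): the coverage ratio is 81%, meeting the 65% threshold. (l) would limit (k) — a current Standing Approval is held — but (m) sets (l) aside: (m) is engaged — a current Tier C Declaration is held. Exception (d) stands.

No — exception (d) applies; Greta's design studio is not required to carry workers'-compensation cover.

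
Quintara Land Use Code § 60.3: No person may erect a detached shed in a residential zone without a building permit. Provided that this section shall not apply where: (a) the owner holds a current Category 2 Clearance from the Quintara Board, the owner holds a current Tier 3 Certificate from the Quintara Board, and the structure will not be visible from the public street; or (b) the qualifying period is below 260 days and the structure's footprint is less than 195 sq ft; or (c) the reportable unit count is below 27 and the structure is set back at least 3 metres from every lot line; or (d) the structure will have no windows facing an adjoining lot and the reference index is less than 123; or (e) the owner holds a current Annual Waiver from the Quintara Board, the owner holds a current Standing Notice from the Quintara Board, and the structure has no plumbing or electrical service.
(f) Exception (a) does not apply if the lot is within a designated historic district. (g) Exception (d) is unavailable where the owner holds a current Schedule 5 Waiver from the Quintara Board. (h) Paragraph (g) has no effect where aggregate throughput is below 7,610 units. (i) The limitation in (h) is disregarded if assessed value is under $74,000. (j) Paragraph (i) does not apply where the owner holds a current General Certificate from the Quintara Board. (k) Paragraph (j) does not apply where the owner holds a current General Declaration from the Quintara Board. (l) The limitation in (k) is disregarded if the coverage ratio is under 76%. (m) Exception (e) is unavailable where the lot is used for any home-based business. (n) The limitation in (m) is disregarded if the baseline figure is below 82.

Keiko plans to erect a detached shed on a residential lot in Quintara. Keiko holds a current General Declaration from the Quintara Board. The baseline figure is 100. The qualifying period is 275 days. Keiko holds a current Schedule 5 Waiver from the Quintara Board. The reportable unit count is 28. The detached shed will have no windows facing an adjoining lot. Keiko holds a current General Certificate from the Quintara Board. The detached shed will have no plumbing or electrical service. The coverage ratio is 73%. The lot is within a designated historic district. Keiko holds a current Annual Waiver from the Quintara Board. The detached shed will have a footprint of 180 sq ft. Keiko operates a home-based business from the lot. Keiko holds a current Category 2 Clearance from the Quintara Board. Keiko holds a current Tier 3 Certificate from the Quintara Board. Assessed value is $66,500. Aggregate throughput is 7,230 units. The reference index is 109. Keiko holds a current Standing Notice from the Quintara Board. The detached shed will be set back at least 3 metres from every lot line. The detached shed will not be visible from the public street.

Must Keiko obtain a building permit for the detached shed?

All of (a)'s requirements are met (a current Category 2 Clearance is held; a current Tier 3 Certificate is held; the structure will not be visible from the street). However, paragraph (f) must be considered: (f) is triggered — the lot is in a historic district. So (a) is unavailable.
Exception (b) does not apply: the qualifying period is 275 days, not below 260 days.
Exception (c) fails — the reportable unit count is 28, not below 27.
Exception (d) is satisfied on its face — no windows face an adjoining lot; the reference index is 109, less than the 123 limit. Considering the limiting provisions: (g) applies (a current Schedule 5 Waiver is held), but is displaced by (h): (h) applies — aggregate throughput is 7,230 units, below the 7,610 units limit. (i) operates (assessed value is $66,500, under the $74,000 limit), but is set aside by (j): (j) operates against (i): a current General Certificate is held. (k) operates (a current General Declaration is held), but is displaced by (l): (l) operates against (k): the coverage ratio is 73%, under the 76% limit. (d) remains available.
Exception (e): a current Annual Waiver is held; a current Standing Notice is held; there is no plumbing or electrical service — every condition holds. Turning to paragraphs (m)–(n): (m) operates — a home-based business operates on the lot. (n), which would lift (m), is not engaged — the baseline figure is 100, not below 82. So (e) is unavailable.

No — exception (d) applies; Keiko does not need a building permit.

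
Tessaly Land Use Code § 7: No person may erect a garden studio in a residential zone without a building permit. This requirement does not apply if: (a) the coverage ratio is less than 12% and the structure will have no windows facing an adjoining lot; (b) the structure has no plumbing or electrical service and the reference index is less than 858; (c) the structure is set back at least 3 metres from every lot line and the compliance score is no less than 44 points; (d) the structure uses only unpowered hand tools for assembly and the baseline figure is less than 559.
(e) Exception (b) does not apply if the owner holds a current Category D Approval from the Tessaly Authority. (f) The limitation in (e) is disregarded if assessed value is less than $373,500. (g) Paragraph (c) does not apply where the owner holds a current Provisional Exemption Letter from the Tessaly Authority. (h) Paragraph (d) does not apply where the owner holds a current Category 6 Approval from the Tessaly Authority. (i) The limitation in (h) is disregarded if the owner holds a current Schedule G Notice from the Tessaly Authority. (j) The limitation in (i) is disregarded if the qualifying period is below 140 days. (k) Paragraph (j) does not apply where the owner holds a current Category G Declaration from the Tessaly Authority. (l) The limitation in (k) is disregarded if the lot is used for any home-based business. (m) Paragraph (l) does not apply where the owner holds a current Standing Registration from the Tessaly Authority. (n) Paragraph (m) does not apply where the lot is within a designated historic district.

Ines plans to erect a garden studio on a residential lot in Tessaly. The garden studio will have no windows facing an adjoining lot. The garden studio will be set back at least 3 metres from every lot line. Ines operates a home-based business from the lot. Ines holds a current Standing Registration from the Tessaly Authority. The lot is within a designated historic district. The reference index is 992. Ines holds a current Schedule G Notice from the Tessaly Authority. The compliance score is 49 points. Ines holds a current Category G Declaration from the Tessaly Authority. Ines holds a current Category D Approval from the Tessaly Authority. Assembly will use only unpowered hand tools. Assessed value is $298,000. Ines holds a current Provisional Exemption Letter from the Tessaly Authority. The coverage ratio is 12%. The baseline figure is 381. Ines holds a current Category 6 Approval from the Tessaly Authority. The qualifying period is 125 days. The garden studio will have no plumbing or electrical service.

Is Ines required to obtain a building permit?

Yes — Ines must obtain a building permit.

Exception (a) requires that the coverage ratio is less than 12%; but the coverage ratio is 12%, not less than 12%, so (a) is unavailable.
Exception (b) requires that the reference index is less than 858; but the reference index is 992, not less than 858, so (b) is unavailable.
Exception (c) is satisfied on its face — the setback is at least 3 m on every side; the compliance score is 49 points, meeting the 44 points threshold. Turning to paragraph (g): (g) operates against (c): a current Provisional Exemption Letter is held. (c) is therefore removed.
All of (d)'s requirements are met (assembly uses only hand tools; the baseline figure is 381, less than the 559 limit). Turning to paragraphs (h)–(n): (h) operates against (d): a current Category 6 Approval is held. (i) would limit (h) — a current Schedule G Notice is held — but (j) sets (i) aside: (j) operates — the qualifying period is 125 days, below the 140 days limit. (k) applies (a current Category G Declaration is held), but is overridden by (l): (l) operates against (k): a home-based business operates on the lot. (m) is engaged (a current Standing Registration is held), but yields to (n): (n) applies — the lot is in a historic district. Exception (d) does not apply.
Every exception is unavailable, so the rule governs.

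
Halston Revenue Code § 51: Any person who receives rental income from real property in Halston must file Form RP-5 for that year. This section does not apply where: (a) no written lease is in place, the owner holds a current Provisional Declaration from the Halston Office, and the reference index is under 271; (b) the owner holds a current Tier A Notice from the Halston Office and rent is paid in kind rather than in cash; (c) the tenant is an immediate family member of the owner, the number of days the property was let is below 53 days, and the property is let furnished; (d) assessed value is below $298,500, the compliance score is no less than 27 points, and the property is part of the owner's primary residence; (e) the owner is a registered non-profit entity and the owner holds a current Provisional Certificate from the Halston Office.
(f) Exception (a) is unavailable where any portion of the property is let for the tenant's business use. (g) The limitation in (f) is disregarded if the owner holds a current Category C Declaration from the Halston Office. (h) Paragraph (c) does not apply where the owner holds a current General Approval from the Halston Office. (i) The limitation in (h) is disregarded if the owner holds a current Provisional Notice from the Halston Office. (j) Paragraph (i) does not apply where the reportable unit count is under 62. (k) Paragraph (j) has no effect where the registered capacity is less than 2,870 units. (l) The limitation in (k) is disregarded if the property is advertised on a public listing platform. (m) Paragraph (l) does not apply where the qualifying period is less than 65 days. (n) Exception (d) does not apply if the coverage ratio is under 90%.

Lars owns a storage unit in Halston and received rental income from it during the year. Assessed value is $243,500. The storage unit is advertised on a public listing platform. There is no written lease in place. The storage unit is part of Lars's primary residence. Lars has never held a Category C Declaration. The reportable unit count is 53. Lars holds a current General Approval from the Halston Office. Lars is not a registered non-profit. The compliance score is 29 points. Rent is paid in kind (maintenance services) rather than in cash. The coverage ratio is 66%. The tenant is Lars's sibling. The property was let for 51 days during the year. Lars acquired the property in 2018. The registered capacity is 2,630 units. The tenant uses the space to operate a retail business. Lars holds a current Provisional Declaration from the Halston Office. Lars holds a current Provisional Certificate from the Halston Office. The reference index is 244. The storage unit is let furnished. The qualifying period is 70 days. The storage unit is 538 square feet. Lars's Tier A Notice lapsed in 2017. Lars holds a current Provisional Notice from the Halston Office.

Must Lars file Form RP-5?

Yes — Lars must file Form RP-5.

Exception (a): there is no written lease; a current Provisional Declaration is held; the reference index is 244, under the 271 limit — every condition holds. Turning to paragraphs (f)–(g): (f) is engaged — the space is let for business use. (g) is not engaged (no current Category C Declaration is held), so (f) stands. So (a) is unavailable.
Exception (b) does not apply: the Tier A Notice is not current.
All of (c)'s requirements are met (the tenant is an immediate family member; the number of days the property was let is 51 days, below the 53 days limit; the property is let furnished). However, paragraphs (h)–(m) must be considered: (h) operates against (c): a current General Approval is held. (i) applies (a current Provisional Notice is held), but is overridden by (j): (j) is engaged — the reportable unit count is 53, under the 62 limit. (k) would limit (j) — the registered capacity is 2,630 units, less than the 2,870 units limit — but (l) sets (k) aside: (l) operates — the property is publicly advertised. (m), which would lift (l), is not triggered — the qualifying period is 70 days, not less than 65 days. (c) is therefore removed.
Exception (d)'s conditions are all satisfied: assessed value is $243,500, below the $298,500 limit; the compliance score is 29 points, meeting the 27 points threshold; the storage unit is part of the primary residence. But applying paragraph (n): (n) is triggered — the coverage ratio is 66%, under the 90% limit. So (d) is unavailable.
Exception (e) does not apply: Lars is not a registered non-profit.
No exception applies. The general rule governs.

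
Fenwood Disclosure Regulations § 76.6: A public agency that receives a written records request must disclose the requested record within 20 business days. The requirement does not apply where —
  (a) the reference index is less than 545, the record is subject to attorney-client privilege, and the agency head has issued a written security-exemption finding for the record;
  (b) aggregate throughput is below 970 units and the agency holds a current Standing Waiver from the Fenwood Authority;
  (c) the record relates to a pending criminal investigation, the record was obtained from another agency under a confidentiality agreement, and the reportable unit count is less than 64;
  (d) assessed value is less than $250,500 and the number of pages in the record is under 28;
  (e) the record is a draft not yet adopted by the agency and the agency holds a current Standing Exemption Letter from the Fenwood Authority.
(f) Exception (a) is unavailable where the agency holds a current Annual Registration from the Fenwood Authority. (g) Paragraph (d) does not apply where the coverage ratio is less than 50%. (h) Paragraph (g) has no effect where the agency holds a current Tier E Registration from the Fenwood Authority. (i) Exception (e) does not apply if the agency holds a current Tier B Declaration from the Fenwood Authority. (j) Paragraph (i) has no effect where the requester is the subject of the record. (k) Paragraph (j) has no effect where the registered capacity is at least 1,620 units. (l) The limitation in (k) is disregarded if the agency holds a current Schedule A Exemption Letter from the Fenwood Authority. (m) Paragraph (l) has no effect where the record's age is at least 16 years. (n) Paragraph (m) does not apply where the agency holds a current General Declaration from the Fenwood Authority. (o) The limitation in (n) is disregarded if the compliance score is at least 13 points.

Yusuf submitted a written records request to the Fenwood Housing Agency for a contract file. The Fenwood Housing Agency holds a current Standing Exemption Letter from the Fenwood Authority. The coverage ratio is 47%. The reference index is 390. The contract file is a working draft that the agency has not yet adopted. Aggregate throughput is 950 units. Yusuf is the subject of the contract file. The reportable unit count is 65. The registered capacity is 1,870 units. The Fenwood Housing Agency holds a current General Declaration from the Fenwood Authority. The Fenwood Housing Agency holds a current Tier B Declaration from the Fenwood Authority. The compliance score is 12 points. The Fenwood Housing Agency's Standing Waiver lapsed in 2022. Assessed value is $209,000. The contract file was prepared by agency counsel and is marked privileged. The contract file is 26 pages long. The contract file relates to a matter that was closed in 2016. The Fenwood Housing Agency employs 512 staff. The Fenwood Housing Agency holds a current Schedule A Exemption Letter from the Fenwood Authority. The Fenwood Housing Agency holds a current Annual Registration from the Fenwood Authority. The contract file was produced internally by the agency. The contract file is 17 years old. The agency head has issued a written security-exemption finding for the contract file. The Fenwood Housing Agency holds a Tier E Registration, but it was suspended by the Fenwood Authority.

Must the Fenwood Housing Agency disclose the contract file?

Exception (a)'s conditions are all satisfied: the reference index is 390, less than the 545 limit; the contract file is privileged; a written security-exemption finding has been issued. But: (f) operates against (a): a current Annual Registration is held. (a) is therefore removed.
Exception (b) does not apply: no current Standing Waiver is held.
Exception (c) does not apply: the contract file relates to a closed matter.
Exception (d) is satisfied on its face — assessed value is $209,000, less than the $250,500 limit; the number of pages in the record is 26, under the 28 limit. But: (g) is engaged — the coverage ratio is 47%, less than the 50% limit. (h) is not triggered (there is no Tier E Registration in force), so (g) stands. So (d) is unavailable.
Exception (e)'s conditions are all satisfied: the contract file is an unadopted draft; a current Standing Exemption Letter is held. Considering the limiting provisions: (i) would limit (e) — a current Tier B Declaration is held — but (j) sets (i) aside: (j) operates against (i): Yusuf is the subject of the contract file. (k) would limit (j) — the registered capacity is 1,870 units, meeting the 1,620 units threshold — but (l) sets (k) aside: (l) operates against (k): a current Schedule A Exemption Letter is held. (m) would limit (l) — the record's age is 17 years, meeting the 16 years threshold — but (n) sets (m) aside: (n) operates against (m): a current General Declaration is held. (o) does not operate here (the compliance score is 12 points, short of 13 points), so (n) stands. Exception (e) stands.

No — exception (e) applies; the Fenwood Housing Agency is not required to disclose the contract file.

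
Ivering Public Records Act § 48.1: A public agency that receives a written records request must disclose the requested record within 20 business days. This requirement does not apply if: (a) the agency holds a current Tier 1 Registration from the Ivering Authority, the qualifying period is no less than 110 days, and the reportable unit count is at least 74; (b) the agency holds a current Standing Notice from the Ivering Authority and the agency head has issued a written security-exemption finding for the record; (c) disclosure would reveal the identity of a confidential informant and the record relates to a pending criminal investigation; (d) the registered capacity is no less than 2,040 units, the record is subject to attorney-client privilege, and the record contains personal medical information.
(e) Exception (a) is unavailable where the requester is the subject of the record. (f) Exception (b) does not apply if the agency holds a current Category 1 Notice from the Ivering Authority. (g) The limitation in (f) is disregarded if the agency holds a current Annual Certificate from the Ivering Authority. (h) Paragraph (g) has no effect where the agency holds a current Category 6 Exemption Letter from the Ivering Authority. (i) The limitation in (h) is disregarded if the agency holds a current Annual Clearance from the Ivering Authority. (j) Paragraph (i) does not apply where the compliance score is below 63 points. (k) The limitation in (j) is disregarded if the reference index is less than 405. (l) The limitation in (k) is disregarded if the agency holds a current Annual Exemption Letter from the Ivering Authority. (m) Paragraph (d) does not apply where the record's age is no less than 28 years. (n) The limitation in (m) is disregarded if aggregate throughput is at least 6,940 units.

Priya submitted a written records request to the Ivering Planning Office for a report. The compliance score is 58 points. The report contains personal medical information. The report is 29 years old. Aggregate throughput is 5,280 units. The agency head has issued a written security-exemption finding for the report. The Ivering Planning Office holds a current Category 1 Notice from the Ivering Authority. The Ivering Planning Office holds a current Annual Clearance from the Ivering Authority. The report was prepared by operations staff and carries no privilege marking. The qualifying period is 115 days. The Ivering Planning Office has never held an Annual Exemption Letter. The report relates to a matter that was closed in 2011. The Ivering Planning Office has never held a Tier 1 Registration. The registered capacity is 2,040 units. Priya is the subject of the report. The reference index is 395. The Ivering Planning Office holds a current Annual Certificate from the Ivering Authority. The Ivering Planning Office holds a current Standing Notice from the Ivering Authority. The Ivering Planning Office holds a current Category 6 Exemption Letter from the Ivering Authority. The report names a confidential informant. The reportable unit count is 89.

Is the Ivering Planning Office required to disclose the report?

No — exception (b) applies; the Ivering Planning Office is not required to disclose the report.

Exception (a) requires that the agency holds a current Tier 1 Registration from the Ivering Authority; but no current Tier 1 Registration is held, so (a) is unavailable.
All of (b)'s requirements are met (a current Standing Notice is held; a written security-exemption finding has been issued). Under paragraphs (f)–(l): (f) applies (a current Category 1 Notice is held), but yields to (g): (g) operates against (f): a current Annual Certificate is held. (h) is triggered (a current Category 6 Exemption Letter is held), but is set aside by (i): (i) operates against (h): a current Annual Clearance is held. (j) operates (the compliance score is 58 points, below the 63 points limit), but is displaced by (k): (k) operates against (j): the reference index is 395, less than the 405 limit. (l) is inapplicable (the Annual Exemption Letter is not current), so (k) stands. So (b) applies.
Exception (c) does not apply: the report relates to a closed matter.
Exception (d) requires that the record is subject to attorney-client privilege; but the report carries no privilege marking, so (d) is unavailable.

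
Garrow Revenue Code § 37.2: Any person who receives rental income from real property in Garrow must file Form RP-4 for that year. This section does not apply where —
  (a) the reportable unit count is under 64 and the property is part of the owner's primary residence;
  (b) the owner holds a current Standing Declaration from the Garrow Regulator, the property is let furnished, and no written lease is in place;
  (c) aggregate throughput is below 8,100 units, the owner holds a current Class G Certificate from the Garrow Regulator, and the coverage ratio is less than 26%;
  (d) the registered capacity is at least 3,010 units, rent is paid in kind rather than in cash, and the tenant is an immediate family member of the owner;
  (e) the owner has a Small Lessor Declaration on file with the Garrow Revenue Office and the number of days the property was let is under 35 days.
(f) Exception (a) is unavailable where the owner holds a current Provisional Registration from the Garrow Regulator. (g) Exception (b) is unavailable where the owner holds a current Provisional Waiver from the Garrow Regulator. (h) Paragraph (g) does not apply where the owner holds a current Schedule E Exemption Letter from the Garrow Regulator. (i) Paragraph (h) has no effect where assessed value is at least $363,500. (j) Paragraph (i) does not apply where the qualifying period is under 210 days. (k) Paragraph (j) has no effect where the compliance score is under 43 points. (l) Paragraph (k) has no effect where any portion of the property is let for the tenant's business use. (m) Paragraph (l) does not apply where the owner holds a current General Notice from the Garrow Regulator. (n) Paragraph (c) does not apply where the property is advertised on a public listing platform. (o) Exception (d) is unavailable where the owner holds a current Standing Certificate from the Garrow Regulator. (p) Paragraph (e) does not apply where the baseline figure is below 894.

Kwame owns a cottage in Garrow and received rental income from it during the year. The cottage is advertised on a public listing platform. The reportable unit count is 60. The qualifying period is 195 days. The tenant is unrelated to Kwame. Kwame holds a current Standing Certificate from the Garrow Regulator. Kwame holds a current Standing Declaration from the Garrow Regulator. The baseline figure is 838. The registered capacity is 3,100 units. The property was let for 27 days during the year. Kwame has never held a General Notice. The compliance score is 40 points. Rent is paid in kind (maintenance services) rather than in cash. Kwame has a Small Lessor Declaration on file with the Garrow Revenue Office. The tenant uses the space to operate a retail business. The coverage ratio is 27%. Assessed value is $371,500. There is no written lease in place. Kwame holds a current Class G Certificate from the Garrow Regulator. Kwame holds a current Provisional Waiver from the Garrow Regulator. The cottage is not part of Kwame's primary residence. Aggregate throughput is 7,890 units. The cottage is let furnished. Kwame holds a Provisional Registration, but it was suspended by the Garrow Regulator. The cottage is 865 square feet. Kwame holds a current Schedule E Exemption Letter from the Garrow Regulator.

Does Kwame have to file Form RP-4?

No — exception (b) applies; Kwame is not required to file Form RP-4.

Exception (a) does not apply: the cottage is not part of the primary residence.
All of (b)'s requirements are met (a current Standing Declaration is held; the property is let furnished; there is no written lease). As to paragraphs (g)–(m): (g) is triggered (a current Provisional Waiver is held), but is itself disapplied by (h): (h) is engaged — a current Schedule E Exemption Letter is held. (i) operates (assessed value is $371,500, meeting the $363,500 threshold), but is set aside by (j): (j) is triggered — the qualifying period is 195 days, under the 210 days limit. (k) would limit (j) — the compliance score is 40 points, under the 43 points limit — but (l) sets (k) aside: (l) is triggered — the space is let for business use. (m), which would lift (l), is inapplicable — the General Notice is not current. Exception (b) stands.
Exception (c) requires that the coverage ratio is less than 26%; but the coverage ratio is 27%, not less than 26%, so (c) is unavailable.
Exception (d) does not apply: the tenant is unrelated to the owner.
All of (e)'s requirements are met (a Small Lessor Declaration is on file; the number of days the property was let is 27 days, under the 35 days limit). But applying paragraph (p): (p) operates against (e): the baseline figure is 838, below the 894 limit. Exception (e) does not apply.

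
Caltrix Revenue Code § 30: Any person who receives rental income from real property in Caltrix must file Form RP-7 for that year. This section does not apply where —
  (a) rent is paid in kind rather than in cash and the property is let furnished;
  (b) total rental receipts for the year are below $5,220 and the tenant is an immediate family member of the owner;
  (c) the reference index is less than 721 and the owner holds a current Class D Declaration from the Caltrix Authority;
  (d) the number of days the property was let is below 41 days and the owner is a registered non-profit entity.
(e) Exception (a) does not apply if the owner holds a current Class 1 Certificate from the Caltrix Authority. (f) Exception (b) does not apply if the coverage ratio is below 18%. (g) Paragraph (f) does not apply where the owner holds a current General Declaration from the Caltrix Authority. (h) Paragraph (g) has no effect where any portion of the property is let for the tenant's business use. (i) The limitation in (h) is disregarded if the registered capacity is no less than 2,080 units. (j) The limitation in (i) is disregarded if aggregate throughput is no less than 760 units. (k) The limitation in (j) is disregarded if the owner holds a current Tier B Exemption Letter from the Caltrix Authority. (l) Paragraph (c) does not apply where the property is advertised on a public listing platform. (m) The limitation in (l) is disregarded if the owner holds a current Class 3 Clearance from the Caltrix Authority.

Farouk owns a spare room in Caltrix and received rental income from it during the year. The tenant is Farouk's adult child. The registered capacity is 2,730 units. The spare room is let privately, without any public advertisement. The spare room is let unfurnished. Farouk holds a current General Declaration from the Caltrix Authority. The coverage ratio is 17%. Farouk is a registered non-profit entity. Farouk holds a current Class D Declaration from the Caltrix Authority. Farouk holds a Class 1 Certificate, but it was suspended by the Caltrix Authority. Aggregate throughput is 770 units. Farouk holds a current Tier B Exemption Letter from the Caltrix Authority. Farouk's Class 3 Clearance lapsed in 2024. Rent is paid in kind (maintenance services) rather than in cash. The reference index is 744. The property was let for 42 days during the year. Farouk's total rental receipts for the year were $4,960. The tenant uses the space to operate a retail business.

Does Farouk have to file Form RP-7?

Exception (a) fails — the property is let unfurnished.
Exception (b): total rental receipts for the year are $4,960, below the $5,220 limit; the tenant is an immediate family member — every condition holds. Applying paragraphs (f)–(k): (f) is engaged (the coverage ratio is 17%, below the 18% limit), but is displaced by (g): (g) operates against (f): a current General Declaration is held. (h) applies (the space is let for business use), but is itself disapplied by (i): (i) is engaged — the registered capacity is 2,730 units, meeting the 2,080 units threshold. (j) would limit (i) — aggregate throughput is 770 units, meeting the 760 units threshold — but (k) sets (j) aside: (k) operates against (j): a current Tier B Exemption Letter is held. So (b) applies.
Exception (c) does not apply: the reference index is 744, not less than 721.
Exception (d) does not apply: the number of days the property was let is 42 days, not below 41 days.

No — exception (b) applies; Farouk is not required to file Form RP-7.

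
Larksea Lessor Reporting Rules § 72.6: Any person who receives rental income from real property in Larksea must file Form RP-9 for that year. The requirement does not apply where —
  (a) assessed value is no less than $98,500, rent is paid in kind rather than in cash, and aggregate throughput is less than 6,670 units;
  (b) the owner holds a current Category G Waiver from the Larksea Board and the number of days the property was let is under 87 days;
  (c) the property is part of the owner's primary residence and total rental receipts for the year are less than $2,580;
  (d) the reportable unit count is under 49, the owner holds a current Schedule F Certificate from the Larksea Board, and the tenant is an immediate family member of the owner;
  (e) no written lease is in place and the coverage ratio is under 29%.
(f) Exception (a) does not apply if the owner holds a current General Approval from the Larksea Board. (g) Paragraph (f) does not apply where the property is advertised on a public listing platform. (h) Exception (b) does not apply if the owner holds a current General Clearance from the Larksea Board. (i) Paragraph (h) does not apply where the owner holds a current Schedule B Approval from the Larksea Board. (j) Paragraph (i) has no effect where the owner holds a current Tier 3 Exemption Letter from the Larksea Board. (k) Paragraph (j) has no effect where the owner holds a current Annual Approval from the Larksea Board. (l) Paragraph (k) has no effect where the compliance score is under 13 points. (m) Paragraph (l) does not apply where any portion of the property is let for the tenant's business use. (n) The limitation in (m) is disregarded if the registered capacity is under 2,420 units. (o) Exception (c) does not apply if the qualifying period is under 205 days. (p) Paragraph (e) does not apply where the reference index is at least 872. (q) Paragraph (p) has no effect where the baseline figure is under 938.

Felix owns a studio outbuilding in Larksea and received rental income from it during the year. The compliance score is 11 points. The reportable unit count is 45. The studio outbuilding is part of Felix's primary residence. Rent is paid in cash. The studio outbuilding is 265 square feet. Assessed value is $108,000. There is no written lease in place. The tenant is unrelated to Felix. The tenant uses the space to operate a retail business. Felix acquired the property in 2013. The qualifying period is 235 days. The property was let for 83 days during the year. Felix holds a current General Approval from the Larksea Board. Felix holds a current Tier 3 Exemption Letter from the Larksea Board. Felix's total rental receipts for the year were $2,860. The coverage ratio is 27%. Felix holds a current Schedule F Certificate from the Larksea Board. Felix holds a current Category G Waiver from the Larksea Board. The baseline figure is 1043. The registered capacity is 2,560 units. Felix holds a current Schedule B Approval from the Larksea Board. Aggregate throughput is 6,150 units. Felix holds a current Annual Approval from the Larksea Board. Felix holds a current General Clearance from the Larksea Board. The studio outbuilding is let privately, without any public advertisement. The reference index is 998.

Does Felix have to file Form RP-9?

Exception (a) does not apply: rent is paid in cash.
Exception (b)'s conditions are all satisfied: a current Category G Waiver is held; the number of days the property was let is 83 days, under the 87 days limit. Considering the limiting provisions: (h) operates (a current General Clearance is held), but is set aside by (i): (i) operates — a current Schedule B Approval is held. (j) would limit (i) — a current Tier 3 Exemption Letter is held — but (k) sets (j) aside: (k) applies — a current Annual Approval is held. (l) would limit (k) — the compliance score is 11 points, under the 13 points limit — but (m) sets (l) aside: (m) is triggered — the space is let for business use. (n), which would lift (m), is not triggered — the registered capacity is 2,560 units, not under 2,420 units. So (b) applies.
Exception (c) does not apply: total rental receipts for the year are $2,860, not less than $2,580.
Exception (d) requires that the tenant is an immediate family member of the owner; but the tenant is unrelated to the owner, so (d) is unavailable.
All of (e)'s requirements are met (there is no written lease; the coverage ratio is 27%, under the 29% limit). But: (p) is triggered — the reference index is 998, meeting the 872 threshold. (q) does not operate here (the baseline figure is 1,043, not under 938), so (p) stands. So (e) is unavailable.

No — exception (b) applies; Felix is not required to file Form RP-9.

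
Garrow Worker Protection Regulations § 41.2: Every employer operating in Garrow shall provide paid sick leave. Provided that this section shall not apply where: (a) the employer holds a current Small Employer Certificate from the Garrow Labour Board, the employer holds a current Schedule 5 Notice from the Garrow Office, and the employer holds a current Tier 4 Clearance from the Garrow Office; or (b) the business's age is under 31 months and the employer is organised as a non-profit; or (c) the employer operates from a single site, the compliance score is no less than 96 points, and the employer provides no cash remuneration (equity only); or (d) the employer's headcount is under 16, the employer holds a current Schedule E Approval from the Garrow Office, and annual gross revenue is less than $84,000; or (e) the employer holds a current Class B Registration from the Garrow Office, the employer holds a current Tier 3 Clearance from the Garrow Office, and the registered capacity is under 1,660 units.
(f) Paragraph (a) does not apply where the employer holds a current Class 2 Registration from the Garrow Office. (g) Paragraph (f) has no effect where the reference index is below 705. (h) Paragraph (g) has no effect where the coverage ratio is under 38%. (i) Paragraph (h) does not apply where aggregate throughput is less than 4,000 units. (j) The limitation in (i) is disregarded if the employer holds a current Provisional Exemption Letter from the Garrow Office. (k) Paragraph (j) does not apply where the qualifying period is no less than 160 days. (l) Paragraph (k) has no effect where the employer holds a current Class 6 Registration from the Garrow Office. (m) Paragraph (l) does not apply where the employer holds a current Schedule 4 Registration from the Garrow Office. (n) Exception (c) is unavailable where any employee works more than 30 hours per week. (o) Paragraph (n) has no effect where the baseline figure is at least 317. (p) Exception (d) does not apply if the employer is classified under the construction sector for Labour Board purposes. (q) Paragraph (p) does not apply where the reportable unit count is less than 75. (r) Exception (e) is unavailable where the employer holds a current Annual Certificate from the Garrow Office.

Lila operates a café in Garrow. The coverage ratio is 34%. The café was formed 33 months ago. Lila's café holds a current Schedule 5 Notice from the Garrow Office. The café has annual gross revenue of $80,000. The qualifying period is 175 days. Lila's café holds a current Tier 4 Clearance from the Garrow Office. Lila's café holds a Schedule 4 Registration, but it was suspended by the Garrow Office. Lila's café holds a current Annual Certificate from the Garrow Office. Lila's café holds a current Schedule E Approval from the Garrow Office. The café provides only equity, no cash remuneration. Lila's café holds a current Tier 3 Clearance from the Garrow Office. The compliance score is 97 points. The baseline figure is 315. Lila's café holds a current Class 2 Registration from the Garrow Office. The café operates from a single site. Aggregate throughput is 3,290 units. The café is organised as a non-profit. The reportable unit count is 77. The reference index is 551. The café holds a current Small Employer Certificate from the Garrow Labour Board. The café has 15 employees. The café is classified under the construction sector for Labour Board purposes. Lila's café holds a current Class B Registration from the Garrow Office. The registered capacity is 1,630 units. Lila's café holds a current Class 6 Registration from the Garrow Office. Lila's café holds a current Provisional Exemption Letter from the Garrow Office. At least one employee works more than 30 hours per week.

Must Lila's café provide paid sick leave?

Yes — Lila's café must provide paid sick leave.

All of (a)'s requirements are met (a current Small Employer Certificate is held; a current Schedule 5 Notice is held; a current Tier 4 Clearance is held). Turning to paragraphs (f)–(m): (f) is triggered — a current Class 2 Registration is held. (g) would limit (f) — the reference index is 551, below the 705 limit — but (h) sets (g) aside: (h) operates against (g): the coverage ratio is 34%, under the 38% limit. (i) is engaged (aggregate throughput is 3,290 units, less than the 4,000 units limit), but is overridden by (j): (j) applies — a current Provisional Exemption Letter is held. (k) is engaged (the qualifying period is 175 days, meeting the 160 days threshold), but is displaced by (l): (l) operates against (k): a current Class 6 Registration is held. (m), which would lift (l), is not triggered — the Schedule 4 Registration is not current. Exception (a) does not apply.
Exception (b) requires that the business's age is under 31 months; but the business's age is 33 months, not under 31 months, so (b) is unavailable.
All of (c)'s requirements are met (the employer operates from a single site; the compliance score is 97 points, meeting the 96 points threshold; remuneration is equity-only). But: (n) is triggered — at least one employee exceeds 30 hours/week. (o), which would lift (n), does not operate here — the baseline figure is 315, short of 317. (c) is therefore removed.
Exception (d) is satisfied on its face — the employer's headcount is 15, under the 16 limit; a current Schedule E Approval is held; annual gross revenue is $80,000, less than the $84,000 limit. However, paragraphs (p)–(q) must be considered: (p) operates against (d): the café is classified under the construction sector. (q), which would lift (p), does not operate here — the reportable unit count is 77, not less than 75. (d) is therefore removed.
Exception (e): a current Class B Registration is held; a current Tier 3 Clearance is held; the registered capacity is 1,630 units, under the 1,660 units limit — every condition holds. But applying paragraph (r): (r) operates against (e): a current Annual Certificate is held. Exception (e) does not apply.
No exception is made out. Lila's café falls within the general rule.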